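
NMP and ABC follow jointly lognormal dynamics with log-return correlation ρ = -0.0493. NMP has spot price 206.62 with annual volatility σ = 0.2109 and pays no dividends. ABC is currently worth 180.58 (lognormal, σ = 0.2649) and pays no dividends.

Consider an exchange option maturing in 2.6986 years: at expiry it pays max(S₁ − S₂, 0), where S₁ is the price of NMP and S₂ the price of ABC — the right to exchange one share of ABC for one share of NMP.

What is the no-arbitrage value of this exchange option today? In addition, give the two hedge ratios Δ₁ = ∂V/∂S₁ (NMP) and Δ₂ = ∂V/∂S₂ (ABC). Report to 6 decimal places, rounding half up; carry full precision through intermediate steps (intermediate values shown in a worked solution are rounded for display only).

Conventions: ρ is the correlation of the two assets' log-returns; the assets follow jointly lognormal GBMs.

exchange price = 57.587798
Δ1 = 0.698915
Δ2 = -0.480795

σ_eff = √(σ₁² + σ₂² − 2ρσ₁σ₂) = √(0.2109² + 0.2649² − 2·-0.0493·0.2109·0.2649) = 0.346640
d₁ = (ln(S₁/S₂) + (q₂ − q₁ + σ_eff²/2)T) / (σ_eff√T) = (ln(206.62/180.58) + (0.0 − 0.0 + 0.060080)·2.6986) / 0.569440 = 0.521281
d₂ = d₁ − σ_eff√T = 0.521281 − 0.569440 = -0.048159
N(d₁) = 0.698915,  N(d₂) = 0.480795
V = S₁·e^{−q₁T}·N(d₁) − S₂·e^{−q₂T}·N(d₂) = 144.409732 − 86.821934 = 57.587798
Key observation: r never enters — measured in units of ABC, the claim is a call on S₁/S₂ struck at 1, so only the dividend yields and σ_eff matter.
Δ₁ = e^{−q₁T}·N(d₁) = 0.698915;  Δ₂ = −e^{−q₂T}·N(d₂) = -0.480795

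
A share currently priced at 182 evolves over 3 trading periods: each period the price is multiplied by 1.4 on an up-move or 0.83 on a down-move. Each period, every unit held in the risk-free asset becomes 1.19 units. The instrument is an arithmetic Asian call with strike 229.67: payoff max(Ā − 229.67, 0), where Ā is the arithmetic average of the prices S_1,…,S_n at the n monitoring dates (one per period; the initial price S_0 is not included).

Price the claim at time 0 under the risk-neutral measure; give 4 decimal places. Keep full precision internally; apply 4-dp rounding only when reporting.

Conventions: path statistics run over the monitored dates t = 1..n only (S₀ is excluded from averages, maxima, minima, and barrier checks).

price = 29.5121

Risk-neutral up-probability p* = (R−d)/(u−d) = (1.19−0.83)/(1.4−0.83) = 0.6316; the claim prices as the p*-weighted sum of path payoffs discounted by R^3.
Enumerate all 2^3 = 8 price paths (U = up ×1.4, D = down ×0.83); each path with k up-moves has probability p*^k·(1−p*)^(3−k).
DDD: Ā=126.8350, payoff=0.0000, prob=0.050007
UDD: Ā=213.9386, payoff=0.0000, prob=0.085727
DUD: Ā=179.3586, payoff=0.0000, prob=0.085727
UUD: Ā=302.5325, payoff=72.8625, prob=0.146960
DDU: Ā=150.6572, payoff=0.0000, prob=0.085727
UDU: Ā=254.1205, payoff=24.4505, prob=0.146960
DUU: Ā=219.5405, payoff=0.0000, prob=0.146960
UUU: Ā=370.3093, payoff=140.6393, prob=0.251932
Price = Σ prob·payoff / R^3 = 49.732664 / 1.685159 = 29.5121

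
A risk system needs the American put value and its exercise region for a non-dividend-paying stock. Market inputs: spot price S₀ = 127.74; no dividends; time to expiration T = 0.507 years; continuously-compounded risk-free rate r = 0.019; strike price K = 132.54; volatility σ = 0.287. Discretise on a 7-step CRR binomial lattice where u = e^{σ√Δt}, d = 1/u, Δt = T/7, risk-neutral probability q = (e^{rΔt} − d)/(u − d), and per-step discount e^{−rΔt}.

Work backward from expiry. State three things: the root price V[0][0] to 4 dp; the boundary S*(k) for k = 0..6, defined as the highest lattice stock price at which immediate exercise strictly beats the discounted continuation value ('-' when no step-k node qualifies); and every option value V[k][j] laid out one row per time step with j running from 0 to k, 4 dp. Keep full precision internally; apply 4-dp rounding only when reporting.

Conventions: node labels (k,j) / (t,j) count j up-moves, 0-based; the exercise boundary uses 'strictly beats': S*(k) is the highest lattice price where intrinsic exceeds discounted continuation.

price = 12.7189
boundary = - - - 101.3196 93.7884 101.3196 109.4556
tree:
12.7189
17.7977 7.4603
24.0478 11.3323 3.4448
31.2204 16.6382 5.8330 0.9648
38.7516 23.4073 9.6285 1.8928 0.0000
45.7231 31.2204 15.3284 3.7137 0.0000 0.0000
52.1763 38.7516 23.0844 7.2861 0.0000 0.0000 0.0000
58.1498 45.7231 31.2204 14.2951 0.0000 0.0000 0.0000 0.0000

params: Δt=0.07243 u=1.08030 d=0.92567 q=0.48961 e^(-rΔt)=0.99862
t_7 payoffs: 58.1498 45.7231 31.2204 14.2951 0.0000 0.0000 0.0000 0.0000
t_6: node(6,0) S=80.3637 payoff=52.1763 vs cont=51.9940 → 52.1763 [stop]  node(6,1) S=93.7884 payoff=38.7516 vs cont=38.5694 → 38.7516 [stop]  node(6,2) S=109.4556 payoff=23.0844 vs cont=22.9021 → 23.0844 [stop]  node(6,3) S=127.7400 payoff=4.8000 vs cont=7.2861 → 7.2861 [wait]  node(6,4) S=149.0788 payoff=0.0000 vs cont=0.0000 → 0.0000 [wait]  node(6,5) S=173.9822 payoff=0.0000 vs cont=0.0000 → 0.0000 [wait]  node(6,6) S=203.0457 payoff=0.0000 vs cont=0.0000 → 0.0000 [wait]  ⇒ S*(6)=109.4556
t_5: node(5,0) S=86.8169 payoff=45.7231 vs cont=45.5408 → 45.7231 [stop]  node(5,1) S=101.3196 payoff=31.2204 vs cont=31.0381 → 31.2204 [stop]  node(5,2) S=118.2449 payoff=14.2951 vs cont=15.3284 → 15.3284 [wait]  node(5,3) S=137.9976 payoff=0.0000 vs cont=3.7137 → 3.7137 [wait]  node(5,4) S=161.0499 payoff=0.0000 vs cont=0.0000 → 0.0000 [wait]  node(5,5) S=187.9530 payoff=0.0000 vs cont=0.0000 → 0.0000 [wait]  ⇒ S*(5)=101.3196
t_4: node(4,0) S=93.7884 payoff=38.7516 vs cont=38.5694 → 38.7516 [stop]  node(4,1) S=109.4556 payoff=23.0844 vs cont=23.4073 → 23.4073 [wait]  node(4,2) S=127.7400 payoff=4.8000 vs cont=9.6285 → 9.6285 [wait]  node(4,3) S=149.0788 payoff=0.0000 vs cont=1.8928 → 1.8928 [wait]  node(4,4) S=173.9822 payoff=0.0000 vs cont=0.0000 → 0.0000 [wait]  ⇒ S*(4)=93.7884
t_3: node(3,0) S=101.3196 payoff=31.2204 vs cont=31.1960 → 31.2204 [stop]  node(3,1) S=118.2449 payoff=14.2951 vs cont=16.6382 → 16.6382 [wait]  node(3,2) S=137.9976 payoff=0.0000 vs cont=5.8330 → 5.8330 [wait]  node(3,3) S=161.0499 payoff=0.0000 vs cont=0.9648 → 0.9648 [wait]  ⇒ S*(3)=101.3196
t_2: node(2,0) S=109.4556 payoff=23.0844 vs cont=24.0478 → 24.0478 [wait]  node(2,1) S=127.7400 payoff=4.8000 vs cont=11.3323 → 11.3323 [wait]  node(2,2) S=149.0788 payoff=0.0000 vs cont=3.4448 → 3.4448 [wait]  ⇒ S*(2)=-
t_1: node(1,0) S=118.2449 payoff=14.2951 vs cont=17.7977 → 17.7977 [wait]  node(1,1) S=137.9976 payoff=0.0000 vs cont=7.4603 → 7.4603 [wait]  ⇒ S*(1)=-
t_0: node(0,0) S=127.7400 payoff=4.8000 vs cont=12.7189 → 12.7189 [wait]  ⇒ S*(0)=-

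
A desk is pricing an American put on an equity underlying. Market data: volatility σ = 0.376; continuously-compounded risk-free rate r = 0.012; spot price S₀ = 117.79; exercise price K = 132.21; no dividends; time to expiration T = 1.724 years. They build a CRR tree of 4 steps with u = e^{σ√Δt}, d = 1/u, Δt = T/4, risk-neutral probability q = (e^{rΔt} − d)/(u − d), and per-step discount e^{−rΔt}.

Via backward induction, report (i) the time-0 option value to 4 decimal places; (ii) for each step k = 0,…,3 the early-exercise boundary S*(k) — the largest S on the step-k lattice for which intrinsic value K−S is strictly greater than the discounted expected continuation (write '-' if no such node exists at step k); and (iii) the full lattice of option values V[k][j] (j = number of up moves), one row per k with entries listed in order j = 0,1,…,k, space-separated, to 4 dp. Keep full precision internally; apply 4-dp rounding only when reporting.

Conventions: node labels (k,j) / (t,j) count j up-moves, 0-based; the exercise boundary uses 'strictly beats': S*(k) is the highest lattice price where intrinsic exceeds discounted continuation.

price = 31.5041
boundary = - - 71.8953 92.0247
tree:
31.5041
44.4787 15.9457
60.3147 25.5588 4.3329
76.0410 40.1853 7.9045 0.0000
88.3274 60.3147 14.4200 0.0000 0.0000

Δt=0.43100  u=1.27998  d=0.78126  q=0.44900  discount=0.99484
step 4 (expiry): payoffs max(K−S,0) = 88.3274 60.3147 14.4200 0.0000 0.0000
step 3: (k=3,j=0): S=56.1690, K−S=76.0410, hold=75.3590 ⇒ V=76.0410 exercise | (k=3,j=1): S=92.0247, K−S=40.1853, hold=39.5033 ⇒ V=40.1853 exercise | (k=3,j=2): S=150.7691, K−S=0.0000, hold=7.9045 ⇒ V=7.9045 continue | (k=3,j=3): S=247.0133, K−S=0.0000, hold=0.0000 ⇒ V=0.0000 continue  boundary S*=92.0247
step 2: (k=2,j=0): S=71.8953, K−S=60.3147, hold=59.6327 ⇒ V=60.3147 exercise | (k=2,j=1): S=117.7900, K−S=14.4200, hold=25.5588 ⇒ V=25.5588 continue | (k=2,j=2): S=192.9818, K−S=0.0000, hold=4.3329 ⇒ V=4.3329 continue  boundary S*=71.8953
step 1: (k=1,j=0): S=92.0247, K−S=40.1853, hold=44.4787 ⇒ V=44.4787 continue | (k=1,j=1): S=150.7691, K−S=0.0000, hold=15.9457 ⇒ V=15.9457 continue  boundary S*=-
step 0: (k=0,j=0): S=117.7900, K−S=14.4200, hold=31.5041 ⇒ V=31.5041 continue  boundary S*=-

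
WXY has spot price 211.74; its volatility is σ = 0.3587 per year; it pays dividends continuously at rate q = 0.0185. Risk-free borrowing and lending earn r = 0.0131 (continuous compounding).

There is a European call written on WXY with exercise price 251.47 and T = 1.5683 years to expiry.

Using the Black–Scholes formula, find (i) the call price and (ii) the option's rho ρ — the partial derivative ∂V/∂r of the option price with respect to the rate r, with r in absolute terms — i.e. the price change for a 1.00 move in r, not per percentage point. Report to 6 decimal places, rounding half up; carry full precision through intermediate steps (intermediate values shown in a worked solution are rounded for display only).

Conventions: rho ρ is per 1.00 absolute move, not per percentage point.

σ√T = 0.3587·√1.5683 = 0.449206
d₁ = (ln(S/K) + (r−q+σ²/2)T) / (σ√T) = (ln(211.74/251.47) + (0.0131−0.0185+0.3587²/2)·1.5683) / 0.449206 = (-0.171965 + 0.092424) / 0.449206 = -0.177068
d₂ = d₁ − σ√T = -0.177068 − 0.449206 = -0.626275
e^{−rT} = 0.979665
e^{−qT} = 0.971403
N(d₁) = 0.429727,  N(d₂) = 0.265567
Call price V = S·e^{−qT}·N(d₁) − K·e^{−rT}·N(d₂) = 88.388447 − 65.424206 = 22.964241
ρ = K·T·e^{−rT}·N(d₂) = 102.604783

price = 22.964241
ρ = 102.604783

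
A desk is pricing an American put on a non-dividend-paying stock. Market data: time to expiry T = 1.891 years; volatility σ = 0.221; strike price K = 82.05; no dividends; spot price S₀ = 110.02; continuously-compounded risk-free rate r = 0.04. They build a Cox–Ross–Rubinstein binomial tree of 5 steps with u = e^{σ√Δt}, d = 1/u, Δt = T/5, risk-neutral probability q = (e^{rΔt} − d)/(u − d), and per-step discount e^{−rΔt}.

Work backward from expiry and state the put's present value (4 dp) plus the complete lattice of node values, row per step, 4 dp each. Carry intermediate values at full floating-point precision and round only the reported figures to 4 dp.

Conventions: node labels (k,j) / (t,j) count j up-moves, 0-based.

price = 1.7895
tree:
1.7895
3.3245 0.4359
6.0499 0.9258 0.0000
10.7019 1.9663 0.0000 0.0000
18.1691 4.1761 0.0000 0.0000 0.0000
26.2871 8.8694 0.0000 0.0000 0.0000 0.0000

params: Δt=0.37820 u=1.14558 d=0.87292 q=0.52198 e^(-rΔt)=0.98499
t_5 payoffs: 26.2871 8.8694 0.0000 0.0000 0.0000 0.0000
k=4: node(4,0) S=63.8809 payoff=18.1691 vs cont=16.9372 → 18.1691 [stop]  node(4,1) S=83.8342 payoff=0.0000 vs cont=4.1761 → 4.1761 [wait]  node(4,2) S=110.0200 payoff=0.0000 vs cont=0.0000 → 0.0000 [wait]  node(4,3) S=144.3850 payoff=0.0000 vs cont=0.0000 → 0.0000 [wait]  node(4,4) S=189.4839 payoff=0.0000 vs cont=0.0000 → 0.0000 [wait]
k=3: node(3,0) S=73.1806 payoff=8.8694 vs cont=10.7019 → 10.7019 [wait]  node(3,1) S=96.0387 payoff=0.0000 vs cont=1.9663 → 1.9663 [wait]  node(3,2) S=126.0366 payoff=0.0000 vs cont=0.0000 → 0.0000 [wait]  node(3,3) S=165.4045 payoff=0.0000 vs cont=0.0000 → 0.0000 [wait]
k=2: node(2,0) S=83.8342 payoff=0.0000 vs cont=6.0499 → 6.0499 [wait]  node(2,1) S=110.0200 payoff=0.0000 vs cont=0.9258 → 0.9258 [wait]  node(2,2) S=144.3850 payoff=0.0000 vs cont=0.0000 → 0.0000 [wait]
k=1: node(1,0) S=96.0387 payoff=0.0000 vs cont=3.3245 → 3.3245 [wait]  node(1,1) S=126.0366 payoff=0.0000 vs cont=0.4359 → 0.4359 [wait]
k=0: node(0,0) S=110.0200 payoff=0.0000 vs cont=1.7895 → 1.7895 [wait]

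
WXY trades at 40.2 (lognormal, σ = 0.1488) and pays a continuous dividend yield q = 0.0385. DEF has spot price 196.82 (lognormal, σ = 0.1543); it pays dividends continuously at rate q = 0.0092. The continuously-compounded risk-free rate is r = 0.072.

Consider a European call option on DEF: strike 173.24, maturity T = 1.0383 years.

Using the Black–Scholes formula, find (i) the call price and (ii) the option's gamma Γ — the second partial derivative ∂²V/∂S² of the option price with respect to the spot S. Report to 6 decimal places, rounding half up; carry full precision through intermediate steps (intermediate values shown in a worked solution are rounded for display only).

σ√T = 0.1543·√1.0383 = 0.157227
d₁ = (ln(S/K) + (r−q+σ²/2)T) / (σ√T) = (ln(196.82/173.24) + (0.072−0.0092+0.1543²/2)·1.0383) / 0.157227 = (0.127612 + 0.077565) / 0.157227 = 1.304973
d₂ = d₁ − σ√T = 1.304973 − 0.157227 = 1.147746
e^{−rT} = 0.927968
e^{−qT} = 0.990493
N(d₁) = 0.904049,  N(d₂) = 0.874463
Call price V = S·e^{−qT}·N(d₁) − K·e^{−rT}·N(d₂) = 176.243316 − 140.579806 = 35.663510
φ(d₁) = (1/√(2π))·e^{−d₁²/2} = 0.170262
Γ = e^{−qT}·φ(d₁) / (S·σ·√T) = 0.005450

price = 35.663510
Γ = 0.005450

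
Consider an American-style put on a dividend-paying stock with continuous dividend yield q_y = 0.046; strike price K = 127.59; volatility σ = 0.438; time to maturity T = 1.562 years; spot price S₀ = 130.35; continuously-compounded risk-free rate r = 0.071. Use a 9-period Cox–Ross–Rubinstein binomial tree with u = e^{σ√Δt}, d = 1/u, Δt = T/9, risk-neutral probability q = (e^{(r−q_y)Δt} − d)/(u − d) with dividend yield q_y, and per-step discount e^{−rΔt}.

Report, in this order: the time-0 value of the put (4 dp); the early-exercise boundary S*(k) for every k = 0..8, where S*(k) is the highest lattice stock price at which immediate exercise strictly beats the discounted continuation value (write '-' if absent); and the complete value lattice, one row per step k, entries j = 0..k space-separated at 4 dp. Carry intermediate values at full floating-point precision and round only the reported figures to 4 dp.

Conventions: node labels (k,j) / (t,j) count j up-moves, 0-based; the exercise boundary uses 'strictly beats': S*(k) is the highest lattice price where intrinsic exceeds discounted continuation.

price = 23.6162
boundary = - - - - 62.8242 75.4003 62.8242 75.4003 90.4938
tree:
23.6162
31.7010 14.9929
41.4387 21.4011 8.0586
52.6149 29.7518 12.4146 3.2884
64.7658 40.1098 18.6903 5.5636 0.7724
75.2443 52.1897 27.3533 9.2744 1.4653 0.0000
83.9751 64.7658 38.6399 15.1656 2.7798 0.0000 0.0000
91.2497 75.2443 52.1897 24.1625 5.2738 0.0000 0.0000 0.0000
97.3109 83.9751 64.7658 37.0962 10.0051 0.0000 0.0000 0.0000 0.0000
102.3612 91.2497 75.2443 52.1897 18.9812 0.0000 0.0000 0.0000 0.0000 0.0000

Δt=0.17356, u=1.20018, d=0.83321, q=0.46636, disc=e^(-rΔt)=0.98775
k=9 terminal: V=max(K-S,0) → 102.3612 91.2497 75.2443 52.1897 18.9812 0.0000 0.0000 0.0000 0.0000 0.0000
k=8: j=0 S=30.2791 intr=97.3109 cont=95.9891 V=97.3109[EX]; j=1 S=43.6149 intr=83.9751 cont=82.7594 V=83.9751[EX]; j=2 S=62.8242 intr=64.7658 cont=63.7028 V=64.7658[EX]; j=3 S=90.4938 intr=37.0962 cont=36.2532 V=37.0962[EX]; j=4 S=130.3500 intr=0.0000 cont=10.0051 V=10.0051[hold]; j=5 S=187.7600 intr=0.0000 cont=0.0000 V=0.0000[hold]; j=6 S=270.4552 intr=0.0000 cont=0.0000 V=0.0000[hold]; j=7 S=389.5717 intr=0.0000 cont=0.0000 V=0.0000[hold]; j=8 S=561.1507 intr=0.0000 cont=0.0000 V=0.0000[hold]  S*(8)=90.4938
k=7: j=0 S=36.3403 intr=91.2497 cont=89.9761 V=91.2497[EX]; j=1 S=52.3457 intr=75.2443 cont=74.0980 V=75.2443[EX]; j=2 S=75.4003 intr=52.1897 cont=51.2267 V=52.1897[EX]; j=3 S=108.6088 intr=18.9812 cont=24.1625 V=24.1625[hold]; j=4 S=156.4433 intr=0.0000 cont=5.2738 V=5.2738[hold]; j=5 S=225.3457 intr=0.0000 cont=0.0000 V=0.0000[hold]; j=6 S=324.5946 intr=0.0000 cont=0.0000 V=0.0000[hold]; j=7 S=467.5558 intr=0.0000 cont=0.0000 V=0.0000[hold]  S*(7)=75.4003
k=6: j=0 S=43.6149 intr=83.9751 cont=82.7594 V=83.9751[EX]; j=1 S=62.8242 intr=64.7658 cont=63.7028 V=64.7658[EX]; j=2 S=90.4938 intr=37.0962 cont=38.6399 V=38.6399[hold]; j=3 S=130.3500 intr=0.0000 cont=15.1656 V=15.1656[hold]; j=4 S=187.7600 intr=0.0000 cont=2.7798 V=2.7798[hold]; j=5 S=270.4552 intr=0.0000 cont=0.0000 V=0.0000[hold]; j=6 S=389.5717 intr=0.0000 cont=0.0000 V=0.0000[hold]  S*(6)=62.8242
k=5: j=0 S=52.3457 intr=75.2443 cont=74.0980 V=75.2443[EX]; j=1 S=75.4003 intr=52.1897 cont=51.9379 V=52.1897[EX]; j=2 S=108.6088 intr=18.9812 cont=27.3533 V=27.3533[hold]; j=3 S=156.4433 intr=0.0000 cont=9.2744 V=9.2744[hold]; j=4 S=225.3457 intr=0.0000 cont=1.4653 V=1.4653[hold]; j=5 S=324.5946 intr=0.0000 cont=0.0000 V=0.0000[hold]  S*(5)=75.4003
k=4: j=0 S=62.8242 intr=64.7658 cont=63.7028 V=64.7658[EX]; j=1 S=90.4938 intr=37.0962 cont=40.1098 V=40.1098[hold]; j=2 S=130.3500 intr=0.0000 cont=18.6903 V=18.6903[hold]; j=3 S=187.7600 intr=0.0000 cont=5.5636 V=5.5636[hold]; j=4 S=270.4552 intr=0.0000 cont=0.7724 V=0.7724[hold]  S*(4)=62.8242
k=3: j=0 S=75.4003 intr=52.1897 cont=52.6149 V=52.6149[hold]; j=1 S=108.6088 intr=18.9812 cont=29.7518 V=29.7518[hold]; j=2 S=156.4433 intr=0.0000 cont=12.4146 V=12.4146[hold]; j=3 S=225.3457 intr=0.0000 cont=3.2884 V=3.2884[hold]  S*(3)=-
k=2: j=0 S=90.4938 intr=37.0962 cont=41.4387 V=41.4387[hold]; j=1 S=130.3500 intr=0.0000 cont=21.4011 V=21.4011[hold]; j=2 S=187.7600 intr=0.0000 cont=8.0586 V=8.0586[hold]  S*(2)=-
k=1: j=0 S=108.6088 intr=18.9812 cont=31.7010 V=31.7010[hold]; j=1 S=156.4433 intr=0.0000 cont=14.9929 V=14.9929[hold]  S*(1)=-
k=0: j=0 S=130.3500 intr=0.0000 cont=23.6162 V=23.6162[hold]  S*(0)=-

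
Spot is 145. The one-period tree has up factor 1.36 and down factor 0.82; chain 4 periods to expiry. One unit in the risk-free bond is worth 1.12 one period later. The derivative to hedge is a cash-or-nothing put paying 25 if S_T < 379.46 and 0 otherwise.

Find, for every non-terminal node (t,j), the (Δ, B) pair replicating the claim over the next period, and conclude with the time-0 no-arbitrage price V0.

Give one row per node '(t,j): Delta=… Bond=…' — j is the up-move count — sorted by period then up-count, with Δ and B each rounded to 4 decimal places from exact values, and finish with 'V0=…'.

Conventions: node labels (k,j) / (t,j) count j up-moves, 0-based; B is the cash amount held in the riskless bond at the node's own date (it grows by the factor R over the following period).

Arbitrage-free pricing uses the up-move probability p* = (R−d)/(u−d) = 0.5556, discounting each step at R = 1.12.
At maturity the claim pays: V(4,0)=25.0000, V(4,1)=25.0000, V(4,2)=25.0000, V(4,3)=25.0000, V(4,4)=0.0000
  t=3,j=0: stock 79.9484 → up 108.7298 (V=25.0000), down 65.5577 (V=25.0000). Price 22.3214; hedge Δ=0.0000, bond B=22.3214.
  t=3,j=1: stock 132.5973 → up 180.3323 (V=25.0000), down 108.7298 (V=25.0000). Price 22.3214; hedge Δ=0.0000, bond B=22.3214.
  t=3,j=2: stock 219.9174 → up 299.0877 (V=25.0000), down 180.3323 (V=25.0000). Price 22.3214; hedge Δ=0.0000, bond B=22.3214.
  t=3,j=3: stock 364.7411 → up 496.0479 (V=0.0000), down 299.0877 (V=25.0000). Price 9.9206; hedge Δ=-0.1269, bond B=56.2169.
  t=2,j=0: stock 97.4980 → up 132.5973 (V=22.3214), down 79.9484 (V=22.3214). Price 19.9298; hedge Δ=0.0000, bond B=19.9298.
  t=2,j=1: stock 161.7040 → up 219.9174 (V=22.3214), down 132.5973 (V=22.3214). Price 19.9298; hedge Δ=0.0000, bond B=19.9298.
  t=2,j=2: stock 268.1920 → up 364.7411 (V=9.9206), down 219.9174 (V=22.3214). Price 13.7787; hedge Δ=-0.0856, bond B=36.7431.
  t=1,j=0: stock 118.9000 → up 161.7040 (V=19.9298), down 97.4980 (V=19.9298). Price 17.7945; hedge Δ=0.0000, bond B=17.7945.
  t=1,j=1: stock 197.2000 → up 268.1920 (V=13.7787), down 161.7040 (V=19.9298). Price 14.7433; hedge Δ=-0.0578, bond B=26.1344.
  t=0,j=0: stock 145.0000 → up 197.2000 (V=14.7433), down 118.9000 (V=17.7945). Price 14.3745; hedge Δ=-0.0390, bond B=20.0248.
Sanity check at the root: Δ(0,0)·S0 + B(0,0) reproduces V0 = 14.3745.

(0,0): Delta=-0.0390 Bond=20.0248
(1,0): Delta=0.0000 Bond=17.7945
(1,1): Delta=-0.0578 Bond=26.1344
(2,0): Delta=0.0000 Bond=19.9298
(2,1): Delta=0.0000 Bond=19.9298
(2,2): Delta=-0.0856 Bond=36.7431
(3,0): Delta=0.0000 Bond=22.3214
(3,1): Delta=0.0000 Bond=22.3214
(3,2): Delta=0.0000 Bond=22.3214
(3,3): Delta=-0.1269 Bond=56.2169
V0=14.3745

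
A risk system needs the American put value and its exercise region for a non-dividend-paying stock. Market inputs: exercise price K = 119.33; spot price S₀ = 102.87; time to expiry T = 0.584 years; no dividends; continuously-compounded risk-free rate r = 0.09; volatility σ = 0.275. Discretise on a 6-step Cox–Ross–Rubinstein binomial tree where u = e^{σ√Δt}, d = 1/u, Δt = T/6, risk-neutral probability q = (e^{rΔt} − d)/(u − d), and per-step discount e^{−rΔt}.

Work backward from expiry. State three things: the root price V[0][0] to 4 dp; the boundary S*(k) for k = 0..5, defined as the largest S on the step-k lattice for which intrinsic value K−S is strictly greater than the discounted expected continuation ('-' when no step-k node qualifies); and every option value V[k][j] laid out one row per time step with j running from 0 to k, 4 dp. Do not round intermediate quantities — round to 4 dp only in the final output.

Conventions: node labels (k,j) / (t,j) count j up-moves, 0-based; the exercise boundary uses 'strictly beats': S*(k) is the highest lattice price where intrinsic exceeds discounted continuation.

price = 17.1547
boundary = - 94.4122 86.6499 94.4122 102.8700 94.4122
tree:
17.1547
24.9178 10.5492
32.6801 16.6302 5.3271
39.8043 24.9178 9.5504 1.6670
46.3427 32.6801 16.4600 3.5762 0.0000
52.3436 39.8043 24.9178 7.6724 0.0000 0.0000
57.8511 46.3427 32.6801 16.4600 0.0000 0.0000 0.0000

params: Δt=0.09733 u=1.08958 d=0.91778 q=0.52978 e^(-rΔt)=0.99128
t_6 payoffs: 57.8511 46.3427 32.6801 16.4600 0.0000 0.0000 0.0000
t_5: node(5,0) S=66.9864 payoff=52.3436 vs cont=51.3028 → 52.3436 [stop]  node(5,1) S=79.5257 payoff=39.8043 vs cont=38.7635 → 39.8043 [stop]  node(5,2) S=94.4122 payoff=24.9178 vs cont=23.8770 → 24.9178 [stop]  node(5,3) S=112.0854 payoff=7.2446 vs cont=7.6724 → 7.6724 [wait]  node(5,4) S=133.0669 payoff=0.0000 vs cont=0.0000 → 0.0000 [wait]  node(5,5) S=157.9759 payoff=0.0000 vs cont=0.0000 → 0.0000 [wait]  ⇒ S*(5)=94.4122
t_4: node(4,0) S=72.9873 payoff=46.3427 vs cont=45.3020 → 46.3427 [stop]  node(4,1) S=86.6499 payoff=32.6801 vs cont=31.6394 → 32.6801 [stop]  node(4,2) S=102.8700 payoff=16.4600 vs cont=15.6439 → 16.4600 [stop]  node(4,3) S=122.1264 payoff=0.0000 vs cont=3.5762 → 3.5762 [wait]  node(4,4) S=144.9875 payoff=0.0000 vs cont=0.0000 → 0.0000 [wait]  ⇒ S*(4)=102.8700
t_3: node(3,0) S=79.5257 payoff=39.8043 vs cont=38.7635 → 39.8043 [stop]  node(3,1) S=94.4122 payoff=24.9178 vs cont=23.8770 → 24.9178 [stop]  node(3,2) S=112.0854 payoff=7.2446 vs cont=9.5504 → 9.5504 [wait]  node(3,3) S=133.0669 payoff=0.0000 vs cont=1.6670 → 1.6670 [wait]  ⇒ S*(3)=94.4122
t_2: node(2,0) S=86.6499 payoff=32.6801 vs cont=31.6394 → 32.6801 [stop]  node(2,1) S=102.8700 payoff=16.4600 vs cont=16.6302 → 16.6302 [wait]  node(2,2) S=122.1264 payoff=0.0000 vs cont=5.3271 → 5.3271 [wait]  ⇒ S*(2)=86.6499
t_1: node(1,0) S=94.4122 payoff=24.9178 vs cont=23.9664 → 24.9178 [stop]  node(1,1) S=112.0854 payoff=7.2446 vs cont=10.5492 → 10.5492 [wait]  ⇒ S*(1)=94.4122
t_0: node(0,0) S=102.8700 payoff=16.4600 vs cont=17.1547 → 17.1547 [wait]  ⇒ S*(0)=-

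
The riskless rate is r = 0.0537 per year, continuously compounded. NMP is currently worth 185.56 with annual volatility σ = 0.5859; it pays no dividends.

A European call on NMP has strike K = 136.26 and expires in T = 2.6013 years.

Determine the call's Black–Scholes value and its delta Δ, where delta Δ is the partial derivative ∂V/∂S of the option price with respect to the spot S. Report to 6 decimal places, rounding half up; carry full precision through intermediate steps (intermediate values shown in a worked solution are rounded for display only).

price = 94.333550
Δ = 0.828208

σ√T = 0.5859·√2.6013 = 0.944972
d₁ = (ln(S/K) + (r+σ²/2)T) / (σ√T) = (ln(185.56/136.26) + (0.0537+0.5859²/2)·2.6013) / 0.944972 = (0.308813 + 0.586175) / 0.944972 = 0.947107
d₂ = d₁ − σ√T = 0.947107 − 0.944972 = 0.002135
e^{−rT} = 0.869628
N(d₁) = 0.828208,  N(d₂) = 0.500852
Call price V = S·N(d₁) − K·e^{−rT}·N(d₂) = 153.682238 − 59.348688 = 94.333550
Δ = N(d₁) = 0.828208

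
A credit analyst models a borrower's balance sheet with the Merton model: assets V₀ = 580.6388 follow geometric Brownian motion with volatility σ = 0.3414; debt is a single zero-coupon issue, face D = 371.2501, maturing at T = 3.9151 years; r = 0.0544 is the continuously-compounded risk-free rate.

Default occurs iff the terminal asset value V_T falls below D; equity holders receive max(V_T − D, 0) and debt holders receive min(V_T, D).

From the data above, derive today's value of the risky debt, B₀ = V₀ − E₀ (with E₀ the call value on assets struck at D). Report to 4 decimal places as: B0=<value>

Equity is a call on the firm's assets struck at D = 371.2501:
d₁ = [ln(V₀/D) + (r + σ²/2)T] / (σ√T)
   = [ln(580.6388/371.2501) + (0.0544 + 0.5·0.3414²)·3.9151] / (0.3414·√3.9151)
   = [0.447253 + 0.441142] / 0.675515 = 1.315137
d₂ = d₁ − σ√T = 1.315137 − 0.675515 = 0.639622
N(d₁) = 0.905768,  N(d₂) = 0.738791,  e^(−rT) = 0.808171
E₀ = V₀·N(d₁) − D·e^(−rT)·N(d₂)
   = 580.6388·0.905768 − 371.2501·0.808171·0.738791 = 304.261998
B₀ = V₀ − E₀ = 580.6388 − 304.261998 = 276.376802

B0=276.3768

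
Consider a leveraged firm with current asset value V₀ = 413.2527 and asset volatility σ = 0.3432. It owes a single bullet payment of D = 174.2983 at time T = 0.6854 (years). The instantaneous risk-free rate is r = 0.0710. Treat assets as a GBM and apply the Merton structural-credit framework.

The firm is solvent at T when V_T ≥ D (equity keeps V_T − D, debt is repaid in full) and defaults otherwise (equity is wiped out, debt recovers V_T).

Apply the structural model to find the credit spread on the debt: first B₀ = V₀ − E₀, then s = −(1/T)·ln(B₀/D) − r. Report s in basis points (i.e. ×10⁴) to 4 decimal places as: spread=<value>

Work the structural quantities from V₀ = 413.2527 against face 174.2983:
d₁ = [ln(V₀/D) + (r + σ²/2)T] / (σ√T)
   = [ln(413.2527/174.2983) + (0.0710 + 0.5·0.3432²)·0.6854] / (0.3432·√0.6854)
   = [0.863291 + 0.089029] / 0.284131 = 3.351687
d₂ = d₁ − σ√T = 3.351687 − 0.284131 = 3.067556
N(d₁) = 0.999598,  N(d₂) = 0.998921,  e^(−rT) = 0.952502
E₀ = V₀·N(d₁) − D·e^(−rT)·N(d₂)
   = 413.2527·0.999598 − 174.2983·0.952502·0.998921 = 247.246461
B₀ = V₀ − E₀ = 413.2527 − 247.246461 = 166.006239
spread = −(1/T)·ln(B₀/D) − r = −(1/0.6854)·ln(166.006239/174.2983) − 0.0710 = 0.00011588
in basis points: 0.00011588 × 10⁴ = 1.1588 bp

spread=1.1588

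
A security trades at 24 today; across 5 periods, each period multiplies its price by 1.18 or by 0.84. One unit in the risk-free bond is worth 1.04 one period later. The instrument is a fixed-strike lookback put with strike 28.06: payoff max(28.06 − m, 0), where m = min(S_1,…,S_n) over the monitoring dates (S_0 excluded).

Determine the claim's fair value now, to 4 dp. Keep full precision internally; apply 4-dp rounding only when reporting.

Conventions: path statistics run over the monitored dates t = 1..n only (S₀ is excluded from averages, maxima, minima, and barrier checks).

Set p* = 0.5882 (from d < R < u); the path-dependent value is the discounted p*-expectation over all price paths.
Enumerate all 2^5 = 32 price paths (U = up ×1.18, D = down ×0.84); each path with k up-moves has probability p*^k·(1−p*)^(5−k).
DDDDD: m=10.0371, payoff=18.0229, prob=0.011837
UDDDD: m=14.0997, payoff=13.9603, prob=0.016910
DUDDD: m=14.0997, payoff=13.9603, prob=0.016910
UUDDD: m=19.8067, payoff=8.2533, prob=0.024157
DDUDD: m=14.0997, payoff=13.9603, prob=0.016910
UDUDD: m=19.8067, payoff=8.2533, prob=0.024157
DUUDD: m=19.8067, payoff=8.2533, prob=0.024157
UUUDD: m=27.8238, payoff=0.2362, prob=0.034511
DDDUD: m=14.0997, payoff=13.9603, prob=0.016910
UDDUD: m=19.8067, payoff=8.2533, prob=0.024157
DUDUD: m=19.8067, payoff=8.2533, prob=0.024157
UUDUD: m=27.8238, payoff=0.2362, prob=0.034511
DDUUD: m=16.9344, payoff=11.1256, prob=0.024157
UDUUD: m=23.7888, payoff=4.2712, prob=0.034511
DUUUD: m=20.1600, payoff=7.9000, prob=0.034511
UUUUD: m=28.3200, payoff=0.0000, prob=0.049301
DDDDU: m=11.9489, payoff=16.1111, prob=0.016910
UDDDU: m=16.7854, payoff=11.2746, prob=0.024157
DUDDU: m=16.7854, payoff=11.2746, prob=0.024157
UUDDU: m=23.5795, payoff=4.4805, prob=0.034511
DDUDU: m=16.7854, payoff=11.2746, prob=0.024157
UDUDU: m=23.5795, payoff=4.4805, prob=0.034511
DUUDU: m=20.1600, payoff=7.9000, prob=0.034511
UUUDU: m=28.3200, payoff=0.0000, prob=0.049301
DDDUU: m=14.2249, payoff=13.8351, prob=0.024157
UDDUU: m=19.9826, payoff=8.0774, prob=0.034511
DUDUU: m=19.9826, payoff=8.0774, prob=0.034511
UUDUU: m=28.0708, payoff=0.0000, prob=0.049301
DDUUU: m=16.9344, payoff=11.1256, prob=0.034511
UDUUU: m=23.7888, payoff=4.2712, prob=0.049301
DUUUU: m=20.1600, payoff=7.9000, prob=0.049301
UUUUU: m=28.3200, payoff=0.0000, prob=0.070430
Price = Σ prob·payoff / R^5 = 6.406762 / 1.216653 = 5.2659

price = 5.2659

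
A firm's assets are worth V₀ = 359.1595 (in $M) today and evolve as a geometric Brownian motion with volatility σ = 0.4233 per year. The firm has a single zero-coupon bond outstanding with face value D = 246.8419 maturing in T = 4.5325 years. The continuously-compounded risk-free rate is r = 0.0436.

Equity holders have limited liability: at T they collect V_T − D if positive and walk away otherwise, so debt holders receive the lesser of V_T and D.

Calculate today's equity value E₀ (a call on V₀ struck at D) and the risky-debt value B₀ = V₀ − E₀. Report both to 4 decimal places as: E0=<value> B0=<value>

E0=193.1891 B0=165.9704

With assets at 359.1595 and a single debt payment of 246.8419 at 4.5325 years:
d₁ = [ln(V₀/D) + (r + σ²/2)T] / (σ√T)
   = [ln(359.1595/246.8419) + (0.0436 + 0.5·0.4233²)·4.5325] / (0.4233·√4.5325)
   = [0.375019 + 0.603690] / 0.901192 = 1.086016
d₂ = d₁ − σ√T = 1.086016 − 0.901192 = 0.184825
N(d₁) = 0.861264,  N(d₂) = 0.573317,  e^(−rT) = 0.820684
E₀ = V₀·N(d₁) − D·e^(−rT)·N(d₂)
   = 359.1595·0.861264 − 246.8419·0.820684·0.573317 = 193.189133
B₀ = V₀ − E₀ = 359.1595 − 193.189133 = 165.970367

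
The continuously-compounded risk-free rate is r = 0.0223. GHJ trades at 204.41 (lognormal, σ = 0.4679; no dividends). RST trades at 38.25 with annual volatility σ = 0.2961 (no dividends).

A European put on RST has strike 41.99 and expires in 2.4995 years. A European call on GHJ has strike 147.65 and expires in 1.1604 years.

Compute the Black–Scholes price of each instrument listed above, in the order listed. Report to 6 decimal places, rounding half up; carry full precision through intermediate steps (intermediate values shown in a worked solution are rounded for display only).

[RST put K=41.99]
σ√T = 0.2961·√2.4995 = 0.468128
d₁ = (ln(S/K) + (r+σ²/2)T) / (σ√T) = (ln(38.25/41.99) + (0.0223+0.2961²/2)·2.4995) / 0.468128 = (-0.093288 + 0.165311) / 0.468128 = 0.153853
d₂ = d₁ − σ√T = 0.153853 − 0.468128 = -0.314275
e^{−rT} = 0.945786
N(−d₁) = 0.438863,  N(−d₂) = 0.623344
price = K·e^{−rT}·N(−d₂) − S·N(−d₁) = 24.755209 − 16.786501 = 7.968707
[GHJ call K=147.65]
σ√T = 0.4679·√1.1604 = 0.504031
d₁ = (ln(S/K) + (r+σ²/2)T) / (σ√T) = (ln(204.41/147.65) + (0.0223+0.4679²/2)·1.1604) / 0.504031 = (0.325283 + 0.152900) / 0.504031 = 0.948719
d₂ = d₁ − σ√T = 0.948719 − 0.504031 = 0.444689
e^{−rT} = 0.974455
N(d₁) = 0.828618,  N(d₂) = 0.671728
price = S·N(d₁) − K·e^{−rT}·N(d₂) = 169.377863 − 96.647014 = 72.730849

price(RST put K=41.99) = 7.968707
price(GHJ call K=147.65) = 72.730849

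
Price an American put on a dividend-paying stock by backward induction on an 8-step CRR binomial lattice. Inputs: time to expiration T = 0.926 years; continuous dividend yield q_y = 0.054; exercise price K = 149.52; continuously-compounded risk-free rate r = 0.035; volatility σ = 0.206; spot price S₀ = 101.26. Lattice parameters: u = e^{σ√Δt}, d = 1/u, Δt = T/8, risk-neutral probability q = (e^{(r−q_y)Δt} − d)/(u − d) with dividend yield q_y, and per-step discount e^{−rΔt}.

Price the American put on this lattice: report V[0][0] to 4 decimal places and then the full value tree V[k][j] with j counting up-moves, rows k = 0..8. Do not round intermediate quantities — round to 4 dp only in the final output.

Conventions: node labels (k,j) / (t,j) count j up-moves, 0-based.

price = 48.7273
tree:
48.7273
55.2218 41.7335
61.5038 48.5271 34.3372
67.4613 55.1595 41.3740 26.5989
73.0155 61.5038 48.3930 33.7173 18.7001
78.1938 67.4613 55.1255 41.1246 25.5504 11.0388
83.0215 73.0155 61.5038 48.3200 33.2640 16.9626 4.3690
87.5225 78.1938 67.4613 55.1139 40.9808 24.7398 8.2276 0.0000
91.7189 83.0215 73.0155 61.5038 48.2600 33.0234 15.4941 0.0000 0.0000

Δt=0.11575  u=1.07260  d=0.93231  q=0.46683  discount=0.99596
step 8 (expiry): payoffs max(K−S,0) = 91.7189 83.0215 73.0155 61.5038 48.2600 33.0234 15.4941 0.0000 0.0000
k=7: (k=7,j=0): S=61.9975, K−S=87.5225, hold=87.3043 ⇒ V=87.5225 exercise | (k=7,j=1): S=71.3262, K−S=78.1938, hold=78.0337 ⇒ V=78.1938 exercise | (k=7,j=2): S=82.0587, K−S=67.4613, hold=67.3681 ⇒ V=67.4613 exercise | (k=7,j=3): S=94.4061, K−S=55.1139, hold=55.0976 ⇒ V=55.1139 exercise | (k=7,j=4): S=108.6115, K−S=40.9085, hold=40.9808 ⇒ V=40.9808 continue | (k=7,j=5): S=124.9543, K−S=24.5657, hold=24.7398 ⇒ V=24.7398 continue | (k=7,j=6): S=143.7562, K−S=5.7638, hold=8.2276 ⇒ V=8.2276 continue | (k=7,j=7): S=165.3872, K−S=0.0000, hold=0.0000 ⇒ V=0.0000 continue
k=6: (k=6,j=0): S=66.4985, K−S=83.0215, hold=82.8314 ⇒ V=83.0215 exercise | (k=6,j=1): S=76.5045, K−S=73.0155, hold=72.8877 ⇒ V=73.0155 exercise | (k=6,j=2): S=88.0162, K−S=61.5038, hold=61.4477 ⇒ V=61.5038 exercise | (k=6,j=3): S=101.2600, K−S=48.2600, hold=48.3200 ⇒ V=48.3200 continue | (k=6,j=4): S=116.4966, K−S=33.0234, hold=33.2640 ⇒ V=33.2640 continue | (k=6,j=5): S=134.0259, K−S=15.4941, hold=16.9626 ⇒ V=16.9626 continue | (k=6,j=6): S=154.1928, K−S=0.0000, hold=4.3690 ⇒ V=4.3690 continue
k=5: (k=5,j=0): S=71.3262, K−S=78.1938, hold=78.0337 ⇒ V=78.1938 exercise | (k=5,j=1): S=82.0587, K−S=67.4613, hold=67.3681 ⇒ V=67.4613 exercise | (k=5,j=2): S=94.4061, K−S=55.1139, hold=55.1255 ⇒ V=55.1255 continue | (k=5,j=3): S=108.6115, K−S=40.9085, hold=41.1246 ⇒ V=41.1246 continue | (k=5,j=4): S=124.9543, K−S=24.5657, hold=25.5504 ⇒ V=25.5504 continue | (k=5,j=5): S=143.7562, K−S=5.7638, hold=11.0388 ⇒ V=11.0388 continue
k=4: (k=4,j=0): S=76.5045, K−S=73.0155, hold=72.8877 ⇒ V=73.0155 exercise | (k=4,j=1): S=88.0162, K−S=61.5038, hold=61.4531 ⇒ V=61.5038 exercise | (k=4,j=2): S=101.2600, K−S=48.2600, hold=48.3930 ⇒ V=48.3930 continue | (k=4,j=3): S=116.4966, K−S=33.0234, hold=33.7173 ⇒ V=33.7173 continue | (k=4,j=4): S=134.0259, K−S=15.4941, hold=18.7001 ⇒ V=18.7001 continue
k=3: (k=3,j=0): S=82.0587, K−S=67.4613, hold=67.3681 ⇒ V=67.4613 exercise | (k=3,j=1): S=94.4061, K−S=55.1139, hold=55.1595 ⇒ V=55.1595 continue | (k=3,j=2): S=108.6115, K−S=40.9085, hold=41.3740 ⇒ V=41.3740 continue | (k=3,j=3): S=124.9543, K−S=24.5657, hold=26.5989 ⇒ V=26.5989 continue
k=2: (k=2,j=0): S=88.0162, K−S=61.5038, hold=61.4689 ⇒ V=61.5038 exercise | (k=2,j=1): S=101.2600, K−S=48.2600, hold=48.5271 ⇒ V=48.5271 continue | (k=2,j=2): S=116.4966, K−S=33.0234, hold=34.3372 ⇒ V=34.3372 continue
k=1: (k=1,j=0): S=94.4061, K−S=55.1139, hold=55.2218 ⇒ V=55.2218 continue | (k=1,j=1): S=108.6115, K−S=40.9085, hold=41.7335 ⇒ V=41.7335 continue
k=0: (k=0,j=0): S=101.2600, K−S=48.2600, hold=48.7273 ⇒ V=48.7273 continue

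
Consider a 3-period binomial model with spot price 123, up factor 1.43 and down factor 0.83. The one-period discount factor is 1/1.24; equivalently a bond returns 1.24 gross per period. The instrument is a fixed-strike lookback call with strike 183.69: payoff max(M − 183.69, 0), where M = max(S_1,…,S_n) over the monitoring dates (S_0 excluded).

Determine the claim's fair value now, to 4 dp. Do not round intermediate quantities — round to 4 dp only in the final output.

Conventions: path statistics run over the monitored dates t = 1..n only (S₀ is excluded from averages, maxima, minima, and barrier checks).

price = 38.6018

Under the martingale measure an up-move has probability p* = 0.6833; value the claim as the probability-weighted average of per-path payoffs, discounted 3 periods at R = 1.24.
Enumerate all 2^3 = 8 price paths (U = up ×1.43, D = down ×0.83); each path with k up-moves has probability p*^k·(1−p*)^(3−k).
DDD: M=102.0900, payoff=0.0000, prob=0.031755
UDD: M=175.8900, payoff=0.0000, prob=0.068523
DUD: M=145.9887, payoff=0.0000, prob=0.068523
UUD: M=251.5227, payoff=67.8327, prob=0.147866
DDU: M=121.1706, payoff=0.0000, prob=0.068523
UDU: M=208.7638, payoff=25.0738, prob=0.147866
DUU: M=208.7638, payoff=25.0738, prob=0.147866
UUU: M=359.6775, payoff=175.9875, prob=0.319079
Price = Σ prob·payoff / R^3 = 73.599108 / 1.906624 = 38.6018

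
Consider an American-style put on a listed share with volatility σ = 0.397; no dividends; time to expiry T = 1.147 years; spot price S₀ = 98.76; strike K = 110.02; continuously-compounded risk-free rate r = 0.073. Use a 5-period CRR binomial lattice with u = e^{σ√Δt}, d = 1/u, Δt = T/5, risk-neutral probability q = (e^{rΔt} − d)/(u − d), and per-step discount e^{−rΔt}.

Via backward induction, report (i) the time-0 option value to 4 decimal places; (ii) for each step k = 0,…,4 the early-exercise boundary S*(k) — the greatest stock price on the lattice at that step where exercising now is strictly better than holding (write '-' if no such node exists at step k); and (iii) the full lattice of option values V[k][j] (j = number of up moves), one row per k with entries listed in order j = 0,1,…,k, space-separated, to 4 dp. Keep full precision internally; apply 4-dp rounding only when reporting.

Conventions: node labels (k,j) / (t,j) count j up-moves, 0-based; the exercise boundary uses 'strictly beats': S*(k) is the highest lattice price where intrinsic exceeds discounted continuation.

params: Δt=0.22940 u=1.20943 d=0.82684 q=0.49675 e^(-rΔt)=0.98339
t_5 payoffs: 71.8533 54.1932 28.3614 0.0000 0.0000 0.0000
t_4: node(4,0) S=46.1598 payoff=63.8602 vs cont=62.0332 → 63.8602 [stop]  node(4,1) S=67.5184 payoff=42.5016 vs cont=40.6745 → 42.5016 [stop]  node(4,2) S=98.7600 payoff=11.2600 vs cont=14.0360 → 14.0360 [wait]  node(4,3) S=144.4574 payoff=0.0000 vs cont=0.0000 → 0.0000 [wait]  node(4,4) S=211.2995 payoff=0.0000 vs cont=0.0000 → 0.0000 [wait]  ⇒ S*(4)=67.5184
t_3: node(3,0) S=55.8268 payoff=54.1932 vs cont=52.3661 → 54.1932 [stop]  node(3,1) S=81.6586 payoff=28.3614 vs cont=27.8904 → 28.3614 [stop]  node(3,2) S=119.4429 payoff=0.0000 vs cont=6.9464 → 6.9464 [wait]  node(3,3) S=174.7106 payoff=0.0000 vs cont=0.0000 → 0.0000 [wait]  ⇒ S*(3)=81.6586
t_2: node(2,0) S=67.5184 payoff=42.5016 vs cont=40.6745 → 42.5016 [stop]  node(2,1) S=98.7600 payoff=11.2600 vs cont=17.4293 → 17.4293 [wait]  node(2,2) S=144.4574 payoff=0.0000 vs cont=3.4377 → 3.4377 [wait]  ⇒ S*(2)=67.5184
t_1: node(1,0) S=81.6586 payoff=28.3614 vs cont=29.5480 → 29.5480 [wait]  node(1,1) S=119.4429 payoff=0.0000 vs cont=10.3050 → 10.3050 [wait]  ⇒ S*(1)=-
t_0: node(0,0) S=98.7600 payoff=11.2600 vs cont=19.6572 → 19.6572 [wait]  ⇒ S*(0)=-

price = 19.6572
boundary = - - 67.5184 81.6586 67.5184
tree:
19.6572
29.5480 10.3050
42.5016 17.4293 3.4377
54.1932 28.3614 6.9464 0.0000
63.8602 42.5016 14.0360 0.0000 0.0000
71.8533 54.1932 28.3614 0.0000 0.0000 0.0000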